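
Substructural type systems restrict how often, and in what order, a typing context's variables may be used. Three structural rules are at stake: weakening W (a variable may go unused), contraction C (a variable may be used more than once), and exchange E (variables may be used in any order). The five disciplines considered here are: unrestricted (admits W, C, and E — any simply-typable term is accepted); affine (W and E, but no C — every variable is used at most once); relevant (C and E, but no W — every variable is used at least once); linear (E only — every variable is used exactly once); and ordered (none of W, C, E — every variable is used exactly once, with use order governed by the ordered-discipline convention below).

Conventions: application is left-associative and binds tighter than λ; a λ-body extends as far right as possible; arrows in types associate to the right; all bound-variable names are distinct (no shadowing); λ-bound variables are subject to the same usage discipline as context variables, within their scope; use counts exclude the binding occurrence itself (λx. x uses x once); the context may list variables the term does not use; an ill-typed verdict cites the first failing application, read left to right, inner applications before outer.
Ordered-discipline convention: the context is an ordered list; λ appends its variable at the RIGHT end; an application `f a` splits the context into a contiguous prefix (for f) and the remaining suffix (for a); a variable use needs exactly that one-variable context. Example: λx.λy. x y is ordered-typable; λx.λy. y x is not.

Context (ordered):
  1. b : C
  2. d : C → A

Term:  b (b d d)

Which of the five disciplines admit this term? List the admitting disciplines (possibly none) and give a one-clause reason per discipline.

admitting disciplines: none
use counts: b=2, d=2
use order (left to right): b, b, d, d
typing: ill-typed: non-arrow in function slot: C
ordered ✗ (a type mismatch blocks all five)
linear ✗ (the type mismatch rejects it)
affine ✗ (not simply typable)
relevant ✗ (fails simple typing)
unrestricted ✗ (a type mismatch blocks all five)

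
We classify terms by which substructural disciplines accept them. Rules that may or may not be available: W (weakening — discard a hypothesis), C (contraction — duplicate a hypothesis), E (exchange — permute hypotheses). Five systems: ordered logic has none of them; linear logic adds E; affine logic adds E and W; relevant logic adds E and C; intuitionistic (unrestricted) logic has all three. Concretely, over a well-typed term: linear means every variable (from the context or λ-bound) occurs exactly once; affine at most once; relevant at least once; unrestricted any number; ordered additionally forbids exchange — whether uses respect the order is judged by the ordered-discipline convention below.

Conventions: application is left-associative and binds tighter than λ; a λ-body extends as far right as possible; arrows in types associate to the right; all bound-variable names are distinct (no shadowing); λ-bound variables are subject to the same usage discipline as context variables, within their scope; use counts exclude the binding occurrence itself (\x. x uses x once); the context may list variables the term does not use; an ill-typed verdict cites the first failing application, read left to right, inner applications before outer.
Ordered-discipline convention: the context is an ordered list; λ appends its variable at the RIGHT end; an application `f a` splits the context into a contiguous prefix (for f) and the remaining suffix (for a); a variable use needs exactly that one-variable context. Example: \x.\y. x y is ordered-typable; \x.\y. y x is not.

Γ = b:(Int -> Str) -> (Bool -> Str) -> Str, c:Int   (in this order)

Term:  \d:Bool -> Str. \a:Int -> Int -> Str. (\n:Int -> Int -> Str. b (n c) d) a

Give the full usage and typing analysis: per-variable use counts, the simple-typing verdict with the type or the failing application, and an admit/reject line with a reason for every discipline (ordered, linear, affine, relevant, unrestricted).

use counts: b: 1; c: 1; d (λ-bound): 1; a (λ-bound): 1; n (λ-bound): 1
order of uses: b, n, c, d, a
typing: ✓ — (Bool -> Str) -> (Int -> Int -> Str) -> Str
ordered: ✗, use order b, n, c, d, a needs exchange
linear: ✓, exactly-once usage across b, c, d, a, n
affine: ✓, at most one use each (b, c, d, a, n)
relevant: ✓, none of b, c, d, a, n goes unused
unrestricted: ✓, simply typable at (Bool -> Str) -> (Int -> Int -> Str) -> Str; W, C, E all held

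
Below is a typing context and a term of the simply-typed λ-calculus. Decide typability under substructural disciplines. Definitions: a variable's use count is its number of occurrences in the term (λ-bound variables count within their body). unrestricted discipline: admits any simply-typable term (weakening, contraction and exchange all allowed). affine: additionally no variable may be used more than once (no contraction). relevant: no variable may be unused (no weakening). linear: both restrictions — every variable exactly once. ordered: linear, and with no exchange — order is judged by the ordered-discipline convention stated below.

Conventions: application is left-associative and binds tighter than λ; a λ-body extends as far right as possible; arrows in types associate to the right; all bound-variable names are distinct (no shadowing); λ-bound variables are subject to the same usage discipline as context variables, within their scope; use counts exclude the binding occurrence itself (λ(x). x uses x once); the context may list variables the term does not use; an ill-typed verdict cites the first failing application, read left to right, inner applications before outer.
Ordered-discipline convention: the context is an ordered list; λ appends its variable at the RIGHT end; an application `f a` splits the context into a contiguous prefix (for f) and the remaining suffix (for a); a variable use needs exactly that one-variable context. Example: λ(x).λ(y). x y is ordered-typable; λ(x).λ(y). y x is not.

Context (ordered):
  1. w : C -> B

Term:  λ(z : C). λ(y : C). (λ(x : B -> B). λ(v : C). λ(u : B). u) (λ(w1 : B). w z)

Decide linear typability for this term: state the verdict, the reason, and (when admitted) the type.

no — y, x, v, w1 left unused
usage: w: 1×, z [bound]: 1×, y [bound]: 0×, x [bound]: 0×, v [bound]: 0×, u [bound]: 1×, w1 [bound]: 0×
left-to-right use order: u, w, z
typing: well-typed — term : C -> C -> C -> B -> B
across the five disciplines: ordered ✗; linear ✗; affine ✓; relevant ✗; unrestricted ✓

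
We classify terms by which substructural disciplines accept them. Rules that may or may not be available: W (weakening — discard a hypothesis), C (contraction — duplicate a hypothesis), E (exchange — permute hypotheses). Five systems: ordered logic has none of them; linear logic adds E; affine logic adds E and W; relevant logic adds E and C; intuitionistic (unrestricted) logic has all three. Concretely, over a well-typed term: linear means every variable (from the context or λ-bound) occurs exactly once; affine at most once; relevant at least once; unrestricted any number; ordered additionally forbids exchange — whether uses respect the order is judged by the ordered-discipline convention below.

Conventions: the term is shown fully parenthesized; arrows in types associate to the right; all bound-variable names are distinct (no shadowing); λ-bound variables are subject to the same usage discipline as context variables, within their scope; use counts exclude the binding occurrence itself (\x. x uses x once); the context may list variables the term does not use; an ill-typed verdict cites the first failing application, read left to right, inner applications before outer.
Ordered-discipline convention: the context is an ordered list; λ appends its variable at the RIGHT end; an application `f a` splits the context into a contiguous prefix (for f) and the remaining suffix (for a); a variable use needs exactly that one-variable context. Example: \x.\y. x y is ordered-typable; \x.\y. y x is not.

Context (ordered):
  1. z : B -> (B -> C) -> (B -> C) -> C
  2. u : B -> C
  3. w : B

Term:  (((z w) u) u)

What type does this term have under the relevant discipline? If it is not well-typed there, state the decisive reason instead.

term : C
variable uses: z: 1, u: 2, w: 1
uses in reading order: z, w, u, u
typing: the term checks, with type C
all disciplines: ordered ✗; linear ✗; affine ✗; relevant ✓; unrestricted ✓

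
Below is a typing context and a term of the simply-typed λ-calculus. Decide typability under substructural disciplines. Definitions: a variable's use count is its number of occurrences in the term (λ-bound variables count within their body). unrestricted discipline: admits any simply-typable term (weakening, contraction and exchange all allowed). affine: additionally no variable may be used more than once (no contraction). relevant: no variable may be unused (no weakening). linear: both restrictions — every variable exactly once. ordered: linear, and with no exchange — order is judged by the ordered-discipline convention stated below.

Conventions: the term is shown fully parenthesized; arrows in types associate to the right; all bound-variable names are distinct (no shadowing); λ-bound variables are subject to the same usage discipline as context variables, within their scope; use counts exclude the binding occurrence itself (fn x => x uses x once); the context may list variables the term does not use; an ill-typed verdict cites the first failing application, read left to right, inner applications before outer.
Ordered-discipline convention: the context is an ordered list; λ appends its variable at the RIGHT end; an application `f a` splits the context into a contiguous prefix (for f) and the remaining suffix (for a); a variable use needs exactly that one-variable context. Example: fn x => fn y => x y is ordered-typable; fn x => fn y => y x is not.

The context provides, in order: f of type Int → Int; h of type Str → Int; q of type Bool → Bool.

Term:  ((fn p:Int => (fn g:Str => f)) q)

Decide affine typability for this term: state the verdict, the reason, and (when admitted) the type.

no — fails simple typing
usage: f: 1; h: 0; q: 1; p [bound]: 0; g [bound]: 0
order of uses: f, q
typing: ill-typed: an argument Bool → Bool mismatches the expected Int
across the five disciplines: ordered ✗; linear ✗; affine ✗; relevant ✗; unrestricted ✗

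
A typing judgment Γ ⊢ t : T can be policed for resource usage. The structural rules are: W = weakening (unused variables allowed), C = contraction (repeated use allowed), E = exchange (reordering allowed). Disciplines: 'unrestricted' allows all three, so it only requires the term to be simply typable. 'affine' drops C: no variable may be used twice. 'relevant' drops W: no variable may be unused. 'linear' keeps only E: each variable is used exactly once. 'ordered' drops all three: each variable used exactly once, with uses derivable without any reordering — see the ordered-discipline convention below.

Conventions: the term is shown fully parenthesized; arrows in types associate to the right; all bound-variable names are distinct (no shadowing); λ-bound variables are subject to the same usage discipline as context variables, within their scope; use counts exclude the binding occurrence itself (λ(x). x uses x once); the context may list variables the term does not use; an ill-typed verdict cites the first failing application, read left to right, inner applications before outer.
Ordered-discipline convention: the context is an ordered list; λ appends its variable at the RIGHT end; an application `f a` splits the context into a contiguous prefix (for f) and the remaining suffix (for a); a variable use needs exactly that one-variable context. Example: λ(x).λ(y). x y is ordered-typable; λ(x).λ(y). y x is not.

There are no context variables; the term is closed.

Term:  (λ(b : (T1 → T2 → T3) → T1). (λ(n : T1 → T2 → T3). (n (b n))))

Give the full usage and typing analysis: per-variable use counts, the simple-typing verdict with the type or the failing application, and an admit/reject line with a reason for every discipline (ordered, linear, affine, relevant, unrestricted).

counts: b (λ-bound): 1×; n (λ-bound): 2×
order of uses: n, b, n
typing: well-typed — term : ((T1 → T2 → T3) → T1) → (T1 → T2 → T3) → T2 → T3
ordered: ✗ — repeated use of n ×2
linear: ✗ — repeated use of n ×2
affine: ✗ — repeated use of n ×2
relevant: ✓ — at least one use each (b, n)
unrestricted: ✓ — well-typed at ((T1 → T2 → T3) → T1) → (T1 → T2 → T3) → T2 → T3; no restrictions here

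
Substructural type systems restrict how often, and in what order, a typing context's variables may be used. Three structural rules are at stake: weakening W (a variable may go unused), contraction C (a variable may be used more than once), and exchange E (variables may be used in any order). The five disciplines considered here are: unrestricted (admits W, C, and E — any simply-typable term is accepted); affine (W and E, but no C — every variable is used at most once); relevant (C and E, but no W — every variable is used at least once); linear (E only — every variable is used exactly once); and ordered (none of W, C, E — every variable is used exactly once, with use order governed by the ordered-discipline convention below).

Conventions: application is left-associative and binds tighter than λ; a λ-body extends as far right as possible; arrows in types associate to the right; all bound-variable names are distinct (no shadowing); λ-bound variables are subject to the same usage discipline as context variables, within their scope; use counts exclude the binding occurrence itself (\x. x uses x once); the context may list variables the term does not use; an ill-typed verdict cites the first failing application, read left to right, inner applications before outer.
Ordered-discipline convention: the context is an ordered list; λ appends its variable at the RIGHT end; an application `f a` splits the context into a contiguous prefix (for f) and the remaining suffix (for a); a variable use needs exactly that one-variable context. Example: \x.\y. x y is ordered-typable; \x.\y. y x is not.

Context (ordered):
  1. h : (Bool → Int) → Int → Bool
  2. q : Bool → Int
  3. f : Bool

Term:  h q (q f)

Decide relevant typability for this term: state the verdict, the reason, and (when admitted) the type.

yes — at least one use each (h, q, f); term : Bool
counts: h=1, q=2, f=1
left-to-right use order: h, q, q, f
typing: well-typed — term : Bool
all disciplines: ordered ✗, linear ✗, affine ✗, relevant ✓, unrestricted ✓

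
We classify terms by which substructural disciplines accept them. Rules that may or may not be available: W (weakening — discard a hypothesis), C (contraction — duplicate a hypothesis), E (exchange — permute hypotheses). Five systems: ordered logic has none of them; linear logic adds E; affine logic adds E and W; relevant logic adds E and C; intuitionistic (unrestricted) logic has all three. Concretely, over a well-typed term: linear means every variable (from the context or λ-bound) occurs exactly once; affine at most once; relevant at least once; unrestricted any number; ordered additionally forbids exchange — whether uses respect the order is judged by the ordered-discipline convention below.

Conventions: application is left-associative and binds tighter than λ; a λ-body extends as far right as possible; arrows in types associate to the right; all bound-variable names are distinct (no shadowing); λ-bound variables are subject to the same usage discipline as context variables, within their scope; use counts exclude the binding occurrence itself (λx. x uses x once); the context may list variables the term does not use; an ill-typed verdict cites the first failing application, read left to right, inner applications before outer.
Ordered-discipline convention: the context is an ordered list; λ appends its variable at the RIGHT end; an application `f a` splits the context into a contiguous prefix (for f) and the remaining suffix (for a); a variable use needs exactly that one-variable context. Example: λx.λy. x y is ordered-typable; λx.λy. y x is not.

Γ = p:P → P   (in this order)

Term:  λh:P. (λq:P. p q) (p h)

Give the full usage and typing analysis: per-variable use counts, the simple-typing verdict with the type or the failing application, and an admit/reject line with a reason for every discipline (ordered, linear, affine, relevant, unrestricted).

counts: p: 2, h (λ-bound): 1, q (λ-bound): 1
order of uses: p, q, p, h
typing: well-typed — term : P → P
ordered: ✗, uses contraction: p ×2
linear: ✗, uses contraction: p ×2
affine: ✗, uses contraction: p ×2
relevant: ✓, at least one use each (p, h, q)
unrestricted: ✓, typability at P → P is all that's needed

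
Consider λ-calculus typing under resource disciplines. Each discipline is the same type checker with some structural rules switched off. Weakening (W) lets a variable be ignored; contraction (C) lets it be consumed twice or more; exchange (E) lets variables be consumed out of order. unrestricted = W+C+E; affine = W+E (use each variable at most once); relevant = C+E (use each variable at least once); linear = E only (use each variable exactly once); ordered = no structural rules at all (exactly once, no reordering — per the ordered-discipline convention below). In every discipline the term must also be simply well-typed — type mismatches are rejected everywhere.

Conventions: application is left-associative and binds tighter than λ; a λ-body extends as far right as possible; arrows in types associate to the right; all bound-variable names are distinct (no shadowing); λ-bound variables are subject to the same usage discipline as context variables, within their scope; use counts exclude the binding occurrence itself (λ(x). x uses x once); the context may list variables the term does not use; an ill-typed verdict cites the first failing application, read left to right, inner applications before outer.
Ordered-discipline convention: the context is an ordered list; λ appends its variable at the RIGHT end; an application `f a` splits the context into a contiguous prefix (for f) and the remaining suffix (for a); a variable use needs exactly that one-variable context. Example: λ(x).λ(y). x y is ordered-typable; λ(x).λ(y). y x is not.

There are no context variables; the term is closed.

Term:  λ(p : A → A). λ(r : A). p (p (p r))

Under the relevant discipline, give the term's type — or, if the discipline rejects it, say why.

term : (A → A) → A → A
variable uses: p [bound]: 3×; r [bound]: 1×
left-to-right use order: p, p, p, r
typing: well-typed — term : (A → A) → A → A
all disciplines: ordered ✗, linear ✗, affine ✗, relevant ✓, unrestricted ✓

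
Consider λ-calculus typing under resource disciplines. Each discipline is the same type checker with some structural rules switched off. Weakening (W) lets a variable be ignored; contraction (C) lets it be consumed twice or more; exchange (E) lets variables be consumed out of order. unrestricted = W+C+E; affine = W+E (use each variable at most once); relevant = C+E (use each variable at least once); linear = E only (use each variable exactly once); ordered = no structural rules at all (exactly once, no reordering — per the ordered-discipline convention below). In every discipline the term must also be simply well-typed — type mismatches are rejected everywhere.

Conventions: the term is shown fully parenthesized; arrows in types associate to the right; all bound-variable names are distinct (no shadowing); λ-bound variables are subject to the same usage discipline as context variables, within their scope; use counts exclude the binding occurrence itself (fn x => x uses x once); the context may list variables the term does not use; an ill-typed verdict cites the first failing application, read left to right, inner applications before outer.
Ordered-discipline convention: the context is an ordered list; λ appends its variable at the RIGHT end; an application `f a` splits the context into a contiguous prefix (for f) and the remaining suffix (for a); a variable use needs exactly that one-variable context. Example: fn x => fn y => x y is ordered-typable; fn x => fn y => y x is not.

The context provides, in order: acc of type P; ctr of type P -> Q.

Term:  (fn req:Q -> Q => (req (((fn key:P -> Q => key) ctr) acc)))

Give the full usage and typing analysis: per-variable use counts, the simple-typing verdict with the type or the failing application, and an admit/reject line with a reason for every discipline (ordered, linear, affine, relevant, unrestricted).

variable uses: acc ×1; ctr ×1; req (λ-bound) ×1; key (λ-bound) ×1
left-to-right use order: req, key, ctr, acc
typing: ✓ — (Q -> Q) -> Q
ordered: ✗ — use order req, key, ctr, acc needs exchange
linear: ✓ — acc, ctr, req, key: one use apiece
affine: ✓ — no duplicate uses among acc, ctr, req, key
relevant: ✓ — none of acc, ctr, req, key goes unused
unrestricted: ✓ — type-checks ((Q -> Q) -> Q) and nothing is barred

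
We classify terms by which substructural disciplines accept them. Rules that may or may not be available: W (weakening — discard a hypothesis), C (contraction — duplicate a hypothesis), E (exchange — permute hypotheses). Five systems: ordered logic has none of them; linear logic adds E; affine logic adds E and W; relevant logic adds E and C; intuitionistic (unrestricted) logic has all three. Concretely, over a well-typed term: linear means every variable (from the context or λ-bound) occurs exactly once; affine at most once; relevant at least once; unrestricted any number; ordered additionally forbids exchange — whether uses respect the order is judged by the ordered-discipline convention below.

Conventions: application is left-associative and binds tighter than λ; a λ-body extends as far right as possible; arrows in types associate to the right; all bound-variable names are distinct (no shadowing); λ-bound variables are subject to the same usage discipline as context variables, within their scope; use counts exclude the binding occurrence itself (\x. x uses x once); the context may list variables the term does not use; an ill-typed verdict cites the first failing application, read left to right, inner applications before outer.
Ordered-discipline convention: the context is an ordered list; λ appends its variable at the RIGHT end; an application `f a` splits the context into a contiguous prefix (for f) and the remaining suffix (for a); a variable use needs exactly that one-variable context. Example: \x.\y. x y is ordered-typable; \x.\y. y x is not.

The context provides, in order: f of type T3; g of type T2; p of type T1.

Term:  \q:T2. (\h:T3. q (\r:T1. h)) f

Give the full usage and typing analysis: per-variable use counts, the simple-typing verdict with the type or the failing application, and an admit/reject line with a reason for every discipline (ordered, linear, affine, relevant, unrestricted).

variable uses: f ×1; g ×0; p ×0; q (λ-bound) ×1; h (λ-bound) ×1; r (λ-bound) ×0
use order (left to right): q, h, f
typing: ill-typed: can't apply a value of type T2
ordered ✗ (the type mismatch rejects it)
linear ✗ (not simply typable)
affine ✗ (fails simple typing)
relevant ✗ (a type mismatch blocks all five)
unrestricted ✗ (the type mismatch rejects it)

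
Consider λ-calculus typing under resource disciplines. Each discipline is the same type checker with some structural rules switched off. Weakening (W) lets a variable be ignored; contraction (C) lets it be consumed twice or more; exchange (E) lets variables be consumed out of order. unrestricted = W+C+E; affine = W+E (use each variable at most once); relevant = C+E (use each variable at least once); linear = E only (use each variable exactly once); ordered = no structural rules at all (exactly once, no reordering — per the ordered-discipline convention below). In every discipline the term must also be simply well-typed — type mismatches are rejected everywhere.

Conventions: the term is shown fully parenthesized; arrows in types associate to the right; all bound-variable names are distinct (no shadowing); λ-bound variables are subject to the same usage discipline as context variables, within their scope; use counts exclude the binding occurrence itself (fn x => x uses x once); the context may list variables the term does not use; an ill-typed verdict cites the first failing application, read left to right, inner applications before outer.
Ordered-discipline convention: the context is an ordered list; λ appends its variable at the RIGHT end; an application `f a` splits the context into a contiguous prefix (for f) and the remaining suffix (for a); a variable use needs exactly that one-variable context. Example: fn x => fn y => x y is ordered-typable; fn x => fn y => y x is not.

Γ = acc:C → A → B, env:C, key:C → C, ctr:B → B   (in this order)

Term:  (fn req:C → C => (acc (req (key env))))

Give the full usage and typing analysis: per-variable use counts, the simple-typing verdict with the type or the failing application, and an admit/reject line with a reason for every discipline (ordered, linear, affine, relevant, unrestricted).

variable uses: acc ×1, env ×1, key ×1, ctr ×0, req [bound] ×1
use order (left to right): acc, req, key, env
typing: well-typed — term : (C → C) → A → B
ordered: ✗ — ctr never used (weakening)
linear: ✗ — ctr never used (weakening)
affine: ✓ — no duplicate uses among acc, env, key, ctr, req
relevant: ✗ — ctr never used (weakening)
unrestricted: ✓ — type-checks ((C → C) → A → B) and nothing is barred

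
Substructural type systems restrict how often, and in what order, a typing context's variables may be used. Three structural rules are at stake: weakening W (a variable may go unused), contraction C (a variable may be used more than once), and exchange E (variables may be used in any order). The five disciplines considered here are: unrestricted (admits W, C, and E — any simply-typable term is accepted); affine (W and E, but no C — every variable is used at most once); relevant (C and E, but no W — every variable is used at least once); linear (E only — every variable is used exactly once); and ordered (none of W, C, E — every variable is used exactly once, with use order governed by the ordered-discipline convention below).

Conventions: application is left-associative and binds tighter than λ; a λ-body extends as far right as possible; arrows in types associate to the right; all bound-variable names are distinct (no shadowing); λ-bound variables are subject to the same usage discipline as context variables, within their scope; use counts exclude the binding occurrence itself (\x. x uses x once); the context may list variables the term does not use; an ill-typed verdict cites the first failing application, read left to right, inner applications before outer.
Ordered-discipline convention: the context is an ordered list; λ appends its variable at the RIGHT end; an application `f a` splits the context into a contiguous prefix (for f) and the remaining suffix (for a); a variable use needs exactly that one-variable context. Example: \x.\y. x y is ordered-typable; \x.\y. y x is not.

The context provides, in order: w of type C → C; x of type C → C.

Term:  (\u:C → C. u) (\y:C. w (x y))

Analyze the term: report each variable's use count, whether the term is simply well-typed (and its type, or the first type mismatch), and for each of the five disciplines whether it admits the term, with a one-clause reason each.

variable uses: w ×1; x ×1; u (λ-bound) ×1; y (λ-bound) ×1
uses in reading order: u, w, x, y
typing: well-typed at C → C
ordered: ✓, w, x, u, y: once each, no exchange needed
linear: ✓, w, x, u, y: one use apiece
affine: ✓, w, x, u, y: no repeats, contraction unneeded
relevant: ✓, at least one use each (w, x, u, y)
unrestricted: ✓, type-checks (C → C) and nothing is barred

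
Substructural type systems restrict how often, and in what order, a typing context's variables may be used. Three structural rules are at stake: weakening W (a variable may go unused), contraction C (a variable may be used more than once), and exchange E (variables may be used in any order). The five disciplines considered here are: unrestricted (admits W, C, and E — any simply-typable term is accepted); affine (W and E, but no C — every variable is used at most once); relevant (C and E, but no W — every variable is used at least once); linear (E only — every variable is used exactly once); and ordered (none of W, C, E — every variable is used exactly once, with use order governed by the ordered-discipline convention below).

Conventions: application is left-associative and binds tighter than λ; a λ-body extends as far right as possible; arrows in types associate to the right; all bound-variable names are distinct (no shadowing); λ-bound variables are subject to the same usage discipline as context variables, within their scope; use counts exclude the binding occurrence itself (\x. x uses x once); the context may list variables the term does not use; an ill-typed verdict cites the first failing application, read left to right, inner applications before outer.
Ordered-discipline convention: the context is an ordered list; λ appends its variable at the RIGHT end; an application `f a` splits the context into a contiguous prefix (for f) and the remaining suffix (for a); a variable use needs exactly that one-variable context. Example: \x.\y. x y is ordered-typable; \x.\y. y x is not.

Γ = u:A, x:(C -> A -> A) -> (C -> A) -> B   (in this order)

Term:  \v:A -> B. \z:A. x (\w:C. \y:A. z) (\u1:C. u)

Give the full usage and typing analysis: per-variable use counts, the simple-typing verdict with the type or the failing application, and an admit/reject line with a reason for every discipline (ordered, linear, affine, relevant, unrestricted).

counts: u ×1; x ×1; v (λ-bound) ×0; z (λ-bound) ×1; w (λ-bound) ×0; y (λ-bound) ×0; u1 (λ-bound) ×0
order of uses: x, z, u
typing: well-typed — term : (A -> B) -> A -> B
ordered: ✗ — v, w, y, u1 left unused
linear: ✗ — v, w, y, u1 left unused
affine: ✓ — none of u, x, v, z, w, y, u1 used more than once
relevant: ✗ — v, w, y, u1 left unused
unrestricted: ✓ — well-typed at (A -> B) -> A -> B; no restrictions here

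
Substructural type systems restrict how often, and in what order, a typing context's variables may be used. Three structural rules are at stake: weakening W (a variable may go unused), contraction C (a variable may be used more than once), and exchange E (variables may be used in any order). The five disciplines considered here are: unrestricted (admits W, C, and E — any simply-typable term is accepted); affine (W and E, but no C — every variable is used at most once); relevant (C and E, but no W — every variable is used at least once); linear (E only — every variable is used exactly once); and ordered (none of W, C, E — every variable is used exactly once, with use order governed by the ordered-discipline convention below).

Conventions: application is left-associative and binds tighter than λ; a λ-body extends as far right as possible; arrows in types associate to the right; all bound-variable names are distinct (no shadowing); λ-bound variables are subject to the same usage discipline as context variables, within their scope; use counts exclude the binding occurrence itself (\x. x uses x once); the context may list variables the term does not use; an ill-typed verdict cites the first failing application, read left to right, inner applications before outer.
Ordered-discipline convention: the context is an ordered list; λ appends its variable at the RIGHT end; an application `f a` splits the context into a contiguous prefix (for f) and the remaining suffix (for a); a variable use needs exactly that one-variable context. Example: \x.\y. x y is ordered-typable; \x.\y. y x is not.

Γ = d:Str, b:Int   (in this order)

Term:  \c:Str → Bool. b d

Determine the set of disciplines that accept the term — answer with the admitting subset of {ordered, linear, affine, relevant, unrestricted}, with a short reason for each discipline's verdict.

accepted by: none
variable uses: d: 1×; b: 1×; c [bound]: 0×
use order (left to right): b, d
typing: ill-typed: non-arrow in function slot: Int
ordered ✗ (fails simple typing)
linear ✗ (a type mismatch blocks all five)
affine ✗ (the type mismatch rejects it)
relevant ✗ (not simply typable)
unrestricted ✗ (fails simple typing)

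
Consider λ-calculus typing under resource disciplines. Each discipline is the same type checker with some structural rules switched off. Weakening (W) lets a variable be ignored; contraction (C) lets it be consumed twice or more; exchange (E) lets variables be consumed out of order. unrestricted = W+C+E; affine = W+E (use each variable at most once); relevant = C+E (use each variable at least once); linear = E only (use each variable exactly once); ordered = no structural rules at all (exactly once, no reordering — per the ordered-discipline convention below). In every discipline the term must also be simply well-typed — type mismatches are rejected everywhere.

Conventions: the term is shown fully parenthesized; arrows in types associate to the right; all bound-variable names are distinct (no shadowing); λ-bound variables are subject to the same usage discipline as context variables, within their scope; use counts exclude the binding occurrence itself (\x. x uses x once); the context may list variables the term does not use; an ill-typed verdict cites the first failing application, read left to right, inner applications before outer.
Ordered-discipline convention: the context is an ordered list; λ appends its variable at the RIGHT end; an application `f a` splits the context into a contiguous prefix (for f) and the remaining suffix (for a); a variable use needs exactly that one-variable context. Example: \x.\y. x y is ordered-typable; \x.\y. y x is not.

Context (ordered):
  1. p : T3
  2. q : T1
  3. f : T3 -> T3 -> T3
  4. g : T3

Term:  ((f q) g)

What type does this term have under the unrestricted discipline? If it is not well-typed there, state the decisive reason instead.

not well-typed under unrestricted — not simply typable
usage: p=0, q=1, f=1, g=1
order of uses: f, q, g
typing: ill-typed: an argument T1 mismatches the expected T3
summary: ordered ✗, linear ✗, affine ✗, relevant ✗, unrestricted ✗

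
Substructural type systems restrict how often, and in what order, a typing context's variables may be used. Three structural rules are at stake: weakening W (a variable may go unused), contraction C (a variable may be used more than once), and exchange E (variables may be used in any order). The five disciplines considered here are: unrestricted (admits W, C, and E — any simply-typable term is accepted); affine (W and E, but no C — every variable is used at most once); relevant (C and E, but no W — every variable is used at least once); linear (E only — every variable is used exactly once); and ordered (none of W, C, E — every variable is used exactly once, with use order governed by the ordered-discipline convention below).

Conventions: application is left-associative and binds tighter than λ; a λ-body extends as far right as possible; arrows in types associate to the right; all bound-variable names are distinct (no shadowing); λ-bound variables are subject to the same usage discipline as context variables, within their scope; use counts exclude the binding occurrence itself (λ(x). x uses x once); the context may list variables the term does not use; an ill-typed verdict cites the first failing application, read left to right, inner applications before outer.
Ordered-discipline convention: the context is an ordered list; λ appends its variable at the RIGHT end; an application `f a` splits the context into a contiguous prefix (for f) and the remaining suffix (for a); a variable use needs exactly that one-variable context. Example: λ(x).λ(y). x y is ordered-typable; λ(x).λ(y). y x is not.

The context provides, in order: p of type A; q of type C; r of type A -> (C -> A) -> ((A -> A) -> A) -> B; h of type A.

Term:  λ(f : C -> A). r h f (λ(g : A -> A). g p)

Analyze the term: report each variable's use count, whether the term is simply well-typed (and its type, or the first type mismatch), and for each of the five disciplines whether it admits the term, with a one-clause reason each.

usage: p=1; q=0; r=1; h=1; f [bound]=1; g [bound]=1
use order (left to right): r, h, f, g, p
typing: the term checks, with type (C -> A) -> B
ordered: ✗, q never used (weakening)
linear: ✗, q never used (weakening)
affine: ✓, no duplicate uses among p, q, r, h, f, g
relevant: ✗, q never used (weakening)
unrestricted: ✓, typability at (C -> A) -> B is all that's needed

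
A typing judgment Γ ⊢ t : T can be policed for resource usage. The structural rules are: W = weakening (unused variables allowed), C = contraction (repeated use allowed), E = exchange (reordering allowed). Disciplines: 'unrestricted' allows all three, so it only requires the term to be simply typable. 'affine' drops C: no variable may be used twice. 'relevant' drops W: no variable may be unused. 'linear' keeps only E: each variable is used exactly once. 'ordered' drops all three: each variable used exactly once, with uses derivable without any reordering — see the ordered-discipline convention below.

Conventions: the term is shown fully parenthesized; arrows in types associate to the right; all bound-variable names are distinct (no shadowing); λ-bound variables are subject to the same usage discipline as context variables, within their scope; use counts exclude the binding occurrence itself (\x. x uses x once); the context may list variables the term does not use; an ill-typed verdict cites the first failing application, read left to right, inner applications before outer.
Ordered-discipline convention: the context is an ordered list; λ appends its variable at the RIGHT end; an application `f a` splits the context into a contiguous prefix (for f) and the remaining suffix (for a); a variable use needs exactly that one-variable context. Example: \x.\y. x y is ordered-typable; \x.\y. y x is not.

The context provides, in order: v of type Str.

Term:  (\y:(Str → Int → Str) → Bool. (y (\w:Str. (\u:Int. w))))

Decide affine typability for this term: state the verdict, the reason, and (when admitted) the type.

yes — v, y, w, u: no repeats, contraction unneeded; term : ((Str → Int → Str) → Bool) → Bool
usage: v=0; y (λ-bound)=1; w (λ-bound)=1; u (λ-bound)=0
uses in reading order: y, w
typing: well-typed — term : ((Str → Int → Str) → Bool) → Bool
all disciplines: ordered ✗, linear ✗, affine ✓, relevant ✗, unrestricted ✓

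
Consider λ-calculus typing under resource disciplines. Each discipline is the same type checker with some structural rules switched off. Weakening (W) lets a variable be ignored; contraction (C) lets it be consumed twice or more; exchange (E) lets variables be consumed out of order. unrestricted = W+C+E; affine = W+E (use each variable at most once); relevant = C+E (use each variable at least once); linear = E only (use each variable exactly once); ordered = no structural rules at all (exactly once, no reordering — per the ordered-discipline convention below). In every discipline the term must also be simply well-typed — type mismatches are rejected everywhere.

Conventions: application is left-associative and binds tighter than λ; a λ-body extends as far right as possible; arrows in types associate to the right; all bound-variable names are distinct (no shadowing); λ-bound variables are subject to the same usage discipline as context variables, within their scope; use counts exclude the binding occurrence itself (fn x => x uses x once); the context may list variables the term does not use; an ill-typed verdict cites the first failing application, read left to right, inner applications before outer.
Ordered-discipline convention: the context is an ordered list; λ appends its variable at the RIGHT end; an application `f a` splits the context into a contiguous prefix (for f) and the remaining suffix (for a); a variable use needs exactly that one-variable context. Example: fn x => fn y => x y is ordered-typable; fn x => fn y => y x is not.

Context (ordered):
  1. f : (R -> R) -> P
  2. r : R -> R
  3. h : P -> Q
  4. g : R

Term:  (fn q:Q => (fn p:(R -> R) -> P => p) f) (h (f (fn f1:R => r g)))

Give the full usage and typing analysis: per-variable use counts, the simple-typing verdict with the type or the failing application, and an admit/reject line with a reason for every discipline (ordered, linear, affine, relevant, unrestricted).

usage: f=2; r=1; h=1; g=1; q (bound)=0; p (bound)=1; f1 (bound)=0
use order (left to right): p, f, h, f, r, g
typing: ✓ — (R -> R) -> P
ordered: ✗, needs contraction — f ×2; needs weakening: q, f1 unused
linear: ✗, needs contraction — f ×2; needs weakening: q, f1 unused
affine: ✗, needs contraction — f ×2
relevant: ✗, needs weakening: q, f1 unused
unrestricted: ✓, typability at (R -> R) -> P is all that's needed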